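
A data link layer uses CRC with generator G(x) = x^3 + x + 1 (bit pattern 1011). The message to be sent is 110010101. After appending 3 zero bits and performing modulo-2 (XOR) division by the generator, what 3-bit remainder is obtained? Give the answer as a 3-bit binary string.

Append 3 zeros: 110010101000. Divide by 1011 (XOR where the leading bit is 1):
  pos 0: 1100 XOR 1011 = 0111
  pos 1: 1111 XOR 1011 = 0100
  pos 2: 1000 XOR 1011 = 0011
  pos 4: 1110 XOR 1011 = 0101
  pos 5: 1011 XOR 1011 = 0000
Remainder (last 3 bits) = 000. This is the CRC / FCS.

000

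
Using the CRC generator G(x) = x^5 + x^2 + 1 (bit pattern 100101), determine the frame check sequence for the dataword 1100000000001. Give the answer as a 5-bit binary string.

01101

Append 5 zeros: 110000000000100000. Divide by 100101 (XOR where the leading bit is 1):
  pos 0: 110000 XOR 100101 = 010101
  pos 1: 101010 XOR 100101 = 001111
  pos 3: 111100 XOR 100101 = 011001
  pos 4: 110010 XOR 100101 = 010111
  pos 5: 101110 XOR 100101 = 001011
  pos 7: 101101 XOR 100101 = 001000
  pos 9: 100000 XOR 100101 = 000101
  pos 12: 101000 XOR 100101 = 001101
Remainder (last 5 bits) = 01101. This is the CRC / FCS.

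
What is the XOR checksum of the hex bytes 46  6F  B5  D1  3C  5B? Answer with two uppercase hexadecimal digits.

2A

XOR the bytes together:
  start with 0x46
  0x46 ⊕ 0x6F = 0x29
  0x29 ⊕ 0xB5 = 0x9C
  0x9C ⊕ 0xD1 = 0x4D
  0x4D ⊕ 0x3C = 0x71
  0x71 ⊕ 0x5B = 0x2A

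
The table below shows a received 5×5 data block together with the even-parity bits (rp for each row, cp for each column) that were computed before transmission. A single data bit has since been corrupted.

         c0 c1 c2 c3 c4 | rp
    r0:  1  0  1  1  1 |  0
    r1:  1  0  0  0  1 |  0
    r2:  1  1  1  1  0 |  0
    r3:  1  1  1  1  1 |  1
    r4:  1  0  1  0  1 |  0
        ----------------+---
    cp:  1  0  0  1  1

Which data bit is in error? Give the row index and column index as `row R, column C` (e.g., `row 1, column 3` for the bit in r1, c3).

Recompute each row's even parity and compare to rp:
  r0: data parity 0, sent rp 0 → ok
  r1: data parity 0, sent rp 0 → ok
  r2: data parity 0, sent rp 0 → ok
  r3: data parity 1, sent rp 1 → ok
  r4: data parity 1, sent rp 0 → mismatch
Recompute each column's even parity and compare to cp:
  c0: data parity 1, sent cp 1 → ok
  c1: data parity 0, sent cp 0 → ok
  c2: data parity 0, sent cp 0 → ok
  c3: data parity 1, sent cp 1 → ok
  c4: data parity 0, sent cp 1 → mismatch
Exactly one row (r4) and one column (c4) fail → the flipped bit is at their intersection.

row 4, column 4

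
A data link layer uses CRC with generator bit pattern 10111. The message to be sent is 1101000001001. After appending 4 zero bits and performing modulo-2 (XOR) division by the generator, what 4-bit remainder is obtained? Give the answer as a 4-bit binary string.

1011

Append 4 zeros: 11010000010010000. Divide by 10111 (XOR where the leading bit is 1):
  pos 0: 11010 XOR 10111 = 01101
  pos 1: 11010 XOR 10111 = 01101
  pos 2: 11010 XOR 10111 = 01101
  pos 3: 11010 XOR 10111 = 01101
  pos 4: 11010 XOR 10111 = 01101
  pos 5: 11011 XOR 10111 = 01100
  pos 6: 11000 XOR 10111 = 01111
  pos 7: 11110 XOR 10111 = 01001
  pos 8: 10011 XOR 10111 = 00100
  pos 10: 10000 XOR 10111 = 00111
  pos 12: 11100 XOR 10111 = 01011
Remainder (last 4 bits) = 1011. This is the CRC / FCS.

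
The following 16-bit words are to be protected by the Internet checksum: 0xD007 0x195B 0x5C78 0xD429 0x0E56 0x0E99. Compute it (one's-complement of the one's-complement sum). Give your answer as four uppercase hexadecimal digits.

C90B

One's-complement addition (fold any carry out of bit 15 back into bit 0):
  0xD007 + 0x195B = 0x0E962
  0xE962 + 0x5C78 = 0x145DA → wrap carry → 0x45DB
  0x45DB + 0xD429 = 0x11A04 → wrap carry → 0x1A05
  0x1A05 + 0x0E56 = 0x0285B
  0x285B + 0x0E99 = 0x036F4
One's-complement sum = 0x36F4.
Checksum = ~0x36F4 & 0xFFFF = 0xC90B.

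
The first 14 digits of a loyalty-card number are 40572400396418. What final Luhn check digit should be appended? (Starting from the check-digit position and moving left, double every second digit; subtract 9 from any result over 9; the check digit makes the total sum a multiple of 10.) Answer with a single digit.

2

Partial digits right→left: 8 1 4 6 9 3 0 0 4 2 7 5 0 4
Double every second digit counting from the check-digit position (so the 1st, 3rd, 5th, ... of the partial from the right).
  doubled (with −9 where >9): 7 8 9 0 8 5 0 → sum 37
  kept as-is: 1 6 3 0 2 5 4 → sum 21
Total = 37 + 21 = 58.
Check digit = (10 − (58 mod 10)) mod 10 = 2.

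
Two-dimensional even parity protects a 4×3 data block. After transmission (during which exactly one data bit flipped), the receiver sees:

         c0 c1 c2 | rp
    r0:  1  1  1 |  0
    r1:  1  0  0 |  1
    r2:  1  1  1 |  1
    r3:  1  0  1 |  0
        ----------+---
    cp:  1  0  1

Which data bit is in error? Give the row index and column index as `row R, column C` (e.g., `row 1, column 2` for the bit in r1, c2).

Recompute each row's even parity and compare to rp:
  r0: data parity 1, sent rp 0 → mismatch
  r1: data parity 1, sent rp 1 → ok
  r2: data parity 1, sent rp 1 → ok
  r3: data parity 0, sent rp 0 → ok
Recompute each column's even parity and compare to cp:
  c0: data parity 0, sent cp 1 → mismatch
  c1: data parity 0, sent cp 0 → ok
  c2: data parity 1, sent cp 1 → ok
Exactly one row (r0) and one column (c0) fail → the flipped bit is at their intersection.

row 0, column 0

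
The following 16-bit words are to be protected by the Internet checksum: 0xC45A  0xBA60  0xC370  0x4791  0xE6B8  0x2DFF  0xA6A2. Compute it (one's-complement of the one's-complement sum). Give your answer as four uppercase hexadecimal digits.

BAE7

One's-complement addition (fold any carry out of bit 15 back into bit 0):
  0xC45A + 0xBA60 = 0x17EBA → wrap carry → 0x7EBB
  0x7EBB + 0xC370 = 0x1422B → wrap carry → 0x422C
  0x422C + 0x4791 = 0x089BD
  0x89BD + 0xE6B8 = 0x17075 → wrap carry → 0x7076
  0x7076 + 0x2DFF = 0x09E75
  0x9E75 + 0xA6A2 = 0x14517 → wrap carry → 0x4518
One's-complement sum = 0x4518.
Checksum = ~0x4518 & 0xFFFF = 0xBAE7.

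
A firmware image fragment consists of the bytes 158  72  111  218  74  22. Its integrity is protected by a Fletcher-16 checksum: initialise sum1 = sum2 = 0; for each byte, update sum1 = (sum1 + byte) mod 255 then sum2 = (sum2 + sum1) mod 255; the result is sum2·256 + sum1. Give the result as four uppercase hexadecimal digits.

1A91

Running sums (mod 255):
  after byte 0 (158): sum1=158, sum2=158
  after byte 1 (72): sum1=230, sum2=133
  after byte 2 (111): sum1=86, sum2=219
  after byte 3 (218): sum1=49, sum2=13
  after byte 4 (74): sum1=123, sum2=136
  after byte 5 (22): sum1=145, sum2=26
Checksum = sum2·256 + sum1 = 26·256 + 145 = 6801 = 0x1A91.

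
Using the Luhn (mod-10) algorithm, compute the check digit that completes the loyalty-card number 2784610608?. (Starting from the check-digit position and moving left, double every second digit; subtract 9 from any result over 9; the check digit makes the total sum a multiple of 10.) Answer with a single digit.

Partial digits right→left: 8 0 6 0 1 6 4 8 7 2
Double every second digit counting from the check-digit position (so the 1st, 3rd, 5th, ... of the partial from the right).
  doubled (with −9 where >9): 7 3 2 8 5 → sum 25
  kept as-is: 0 0 6 8 2 → sum 16
Total = 25 + 16 = 41.
Check digit = (10 − (41 mod 10)) mod 10 = 9.

9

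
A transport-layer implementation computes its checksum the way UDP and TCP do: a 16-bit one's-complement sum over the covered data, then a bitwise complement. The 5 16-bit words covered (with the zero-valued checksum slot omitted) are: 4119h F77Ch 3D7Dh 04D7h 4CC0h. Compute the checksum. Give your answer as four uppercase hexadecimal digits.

One's-complement addition (fold any carry out of bit 15 back into bit 0):
  0x4119 + 0xF77C = 0x13895 → wrap carry → 0x3896
  0x3896 + 0x3D7D = 0x07613
  0x7613 + 0x04D7 = 0x07AEA
  0x7AEA + 0x4CC0 = 0x0C7AA
One's-complement sum = 0xC7AA.
Checksum = ~0xC7AA & 0xFFFF = 0x3855.

3855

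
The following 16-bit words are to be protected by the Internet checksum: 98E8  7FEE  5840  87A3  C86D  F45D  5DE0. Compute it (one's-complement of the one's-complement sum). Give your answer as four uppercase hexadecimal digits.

EC98

One's-complement addition (fold any carry out of bit 15 back into bit 0):
  0x98E8 + 0x7FEE = 0x118D6 → wrap carry → 0x18D7
  0x18D7 + 0x5840 = 0x07117
  0x7117 + 0x87A3 = 0x0F8BA
  0xF8BA + 0xC86D = 0x1C127 → wrap carry → 0xC128
  0xC128 + 0xF45D = 0x1B585 → wrap carry → 0xB586
  0xB586 + 0x5DE0 = 0x11366 → wrap carry → 0x1367
One's-complement sum = 0x1367.
Checksum = ~0x1367 & 0xFFFF = 0xEC98.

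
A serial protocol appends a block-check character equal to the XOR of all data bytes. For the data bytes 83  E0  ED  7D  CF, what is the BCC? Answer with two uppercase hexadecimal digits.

3C

XOR the bytes together:
  start with 0x83
  0x83 ⊕ 0xE0 = 0x63
  0x63 ⊕ 0xED = 0x8E
  0x8E ⊕ 0x7D = 0xF3
  0xF3 ⊕ 0xCF = 0x3C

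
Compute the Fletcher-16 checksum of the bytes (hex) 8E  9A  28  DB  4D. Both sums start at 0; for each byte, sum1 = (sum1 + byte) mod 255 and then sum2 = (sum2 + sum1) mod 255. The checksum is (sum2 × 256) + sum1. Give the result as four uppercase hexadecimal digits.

Running sums (mod 255):
  after byte 0 (8E): sum1=142, sum2=142
  after byte 1 (9A): sum1=41, sum2=183
  after byte 2 (28): sum1=81, sum2=9
  after byte 3 (DB): sum1=45, sum2=54
  after byte 4 (4D): sum1=122, sum2=176
Checksum = sum2·256 + sum1 = 176·256 + 122 = 45178 = 0xB07A.

B07A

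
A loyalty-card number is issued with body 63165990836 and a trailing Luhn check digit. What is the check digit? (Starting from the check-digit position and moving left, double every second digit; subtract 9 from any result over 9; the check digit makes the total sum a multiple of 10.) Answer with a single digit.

4

Partial digits right→left: 6 3 8 0 9 9 5 6 1 3 6
Double every second digit counting from the check-digit position (so the 1st, 3rd, 5th, ... of the partial from the right).
  doubled (with −9 where >9): 3 7 9 1 2 3 → sum 25
  kept as-is: 3 0 9 6 3 → sum 21
Total = 25 + 21 = 46.
Check digit = (10 − (46 mod 10)) mod 10 = 4.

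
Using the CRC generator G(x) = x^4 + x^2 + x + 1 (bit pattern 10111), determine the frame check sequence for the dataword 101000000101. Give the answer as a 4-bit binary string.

0101

Append 4 zeros: 1010000001010000. Divide by 10111 (XOR where the leading bit is 1):
  pos 0: 10100 XOR 10111 = 00011
  pos 3: 11000 XOR 10111 = 01111
  pos 4: 11110 XOR 10111 = 01001
  pos 5: 10011 XOR 10111 = 00100
  pos 7: 10001 XOR 10111 = 00110
  pos 9: 11000 XOR 10111 = 01111
  pos 10: 11110 XOR 10111 = 01001
  pos 11: 10010 XOR 10111 = 00101
Remainder (last 4 bits) = 0101. This is the CRC / FCS.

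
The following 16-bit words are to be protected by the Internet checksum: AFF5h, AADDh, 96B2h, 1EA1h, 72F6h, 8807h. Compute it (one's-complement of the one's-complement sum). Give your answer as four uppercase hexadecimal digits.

F4DA

One's-complement addition (fold any carry out of bit 15 back into bit 0):
  0xAFF5 + 0xAADD = 0x15AD2 → wrap carry → 0x5AD3
  0x5AD3 + 0x96B2 = 0x0F185
  0xF185 + 0x1EA1 = 0x11026 → wrap carry → 0x1027
  0x1027 + 0x72F6 = 0x0831D
  0x831D + 0x8807 = 0x10B24 → wrap carry → 0x0B25
One's-complement sum = 0x0B25.
Checksum = ~0x0B25 & 0xFFFF = 0xF4DA.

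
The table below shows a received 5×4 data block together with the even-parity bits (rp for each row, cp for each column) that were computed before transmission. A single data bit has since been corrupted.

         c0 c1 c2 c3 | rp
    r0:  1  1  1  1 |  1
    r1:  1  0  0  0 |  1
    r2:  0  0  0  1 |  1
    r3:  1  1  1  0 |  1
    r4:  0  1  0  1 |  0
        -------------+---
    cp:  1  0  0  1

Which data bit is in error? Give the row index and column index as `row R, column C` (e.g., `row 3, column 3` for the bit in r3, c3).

Recompute each row's even parity and compare to rp:
  r0: data parity 0, sent rp 1 → mismatch
  r1: data parity 1, sent rp 1 → ok
  r2: data parity 1, sent rp 1 → ok
  r3: data parity 1, sent rp 1 → ok
  r4: data parity 0, sent rp 0 → ok
Recompute each column's even parity and compare to cp:
  c0: data parity 1, sent cp 1 → ok
  c1: data parity 1, sent cp 0 → mismatch
  c2: data parity 0, sent cp 0 → ok
  c3: data parity 1, sent cp 1 → ok
Exactly one row (r0) and one column (c1) fail → the flipped bit is at their intersection.

row 0, column 1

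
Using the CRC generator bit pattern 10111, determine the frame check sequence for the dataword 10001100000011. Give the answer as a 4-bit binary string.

0100

Append 4 zeros: 100011000000110000. Divide by 10111 (XOR where the leading bit is 1):
  pos 0: 10001 XOR 10111 = 00110
  pos 2: 11010 XOR 10111 = 01101
  pos 3: 11010 XOR 10111 = 01101
  pos 4: 11010 XOR 10111 = 01101
  pos 5: 11010 XOR 10111 = 01101
  pos 6: 11010 XOR 10111 = 01101
  pos 7: 11010 XOR 10111 = 01101
  pos 8: 11011 XOR 10111 = 01100
  pos 9: 11001 XOR 10111 = 01110
  pos 10: 11100 XOR 10111 = 01011
  pos 11: 10110 XOR 10111 = 00001
Remainder (last 4 bits) = 0100. This is the CRC / FCS.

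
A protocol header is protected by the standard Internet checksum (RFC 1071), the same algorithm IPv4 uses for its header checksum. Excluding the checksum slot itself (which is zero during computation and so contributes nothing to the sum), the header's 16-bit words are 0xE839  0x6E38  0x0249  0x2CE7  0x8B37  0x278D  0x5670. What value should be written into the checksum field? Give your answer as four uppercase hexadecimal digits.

One's-complement addition (fold any carry out of bit 15 back into bit 0):
  0xE839 + 0x6E38 = 0x15671 → wrap carry → 0x5672
  0x5672 + 0x0249 = 0x058BB
  0x58BB + 0x2CE7 = 0x085A2
  0x85A2 + 0x8B37 = 0x110D9 → wrap carry → 0x10DA
  0x10DA + 0x278D = 0x03867
  0x3867 + 0x5670 = 0x08ED7
One's-complement sum = 0x8ED7.
Checksum = ~0x8ED7 & 0xFFFF = 0x7128.

7128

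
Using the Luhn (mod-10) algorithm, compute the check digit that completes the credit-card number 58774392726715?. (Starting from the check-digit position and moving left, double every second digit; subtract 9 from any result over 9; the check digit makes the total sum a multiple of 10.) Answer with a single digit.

Partial digits right→left: 5 1 7 6 2 7 2 9 3 4 7 7 8 5
Double every second digit counting from the check-digit position (so the 1st, 3rd, 5th, ... of the partial from the right).
  doubled (with −9 where >9): 1 5 4 4 6 5 7 → sum 32
  kept as-is: 1 6 7 9 4 7 5 → sum 39
Total = 32 + 39 = 71.
Check digit = (10 − (71 mod 10)) mod 10 = 9.

9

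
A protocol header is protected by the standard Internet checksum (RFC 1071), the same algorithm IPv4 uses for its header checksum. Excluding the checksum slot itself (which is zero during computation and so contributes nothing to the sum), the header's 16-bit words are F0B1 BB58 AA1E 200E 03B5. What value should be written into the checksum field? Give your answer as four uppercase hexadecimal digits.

One's-complement addition (fold any carry out of bit 15 back into bit 0):
  0xF0B1 + 0xBB58 = 0x1AC09 → wrap carry → 0xAC0A
  0xAC0A + 0xAA1E = 0x15628 → wrap carry → 0x5629
  0x5629 + 0x200E = 0x07637
  0x7637 + 0x03B5 = 0x079EC
One's-complement sum = 0x79EC.
Checksum = ~0x79EC & 0xFFFF = 0x8613.

8613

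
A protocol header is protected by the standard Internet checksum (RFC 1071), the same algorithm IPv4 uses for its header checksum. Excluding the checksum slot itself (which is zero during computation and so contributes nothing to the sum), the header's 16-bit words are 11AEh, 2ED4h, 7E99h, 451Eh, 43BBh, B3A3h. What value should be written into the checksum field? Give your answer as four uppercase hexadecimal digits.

One's-complement addition (fold any carry out of bit 15 back into bit 0):
  0x11AE + 0x2ED4 = 0x04082
  0x4082 + 0x7E99 = 0x0BF1B
  0xBF1B + 0x451E = 0x10439 → wrap carry → 0x043A
  0x043A + 0x43BB = 0x047F5
  0x47F5 + 0xB3A3 = 0x0FB98
One's-complement sum = 0xFB98.
Checksum = ~0xFB98 & 0xFFFF = 0x0467.

0467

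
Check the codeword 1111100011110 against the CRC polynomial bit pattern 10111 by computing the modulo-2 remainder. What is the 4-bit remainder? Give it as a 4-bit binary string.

Modulo-2 division of 1111100011110 by 10111:
  pos 0: 11111 XOR 10111 = 01000
  pos 1: 10000 XOR 10111 = 00111
  pos 3: 11100 XOR 10111 = 01011
  pos 4: 10111 XOR 10111 = 00000
Remainder = 1110 (nonzero — an error is detected).

1110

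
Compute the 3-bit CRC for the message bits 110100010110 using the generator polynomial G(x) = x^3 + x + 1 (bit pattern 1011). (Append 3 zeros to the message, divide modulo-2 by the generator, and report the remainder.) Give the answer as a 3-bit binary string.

010

Append 3 zeros: 110100010110000. Divide by 1011 (XOR where the leading bit is 1):
  pos 0: 1101 XOR 1011 = 0110
  pos 1: 1100 XOR 1011 = 0111
  pos 2: 1110 XOR 1011 = 0101
  pos 3: 1010 XOR 1011 = 0001
  pos 6: 1101 XOR 1011 = 0110
  pos 7: 1101 XOR 1011 = 0110
  pos 8: 1100 XOR 1011 = 0111
  pos 9: 1110 XOR 1011 = 0101
  pos 10: 1010 XOR 1011 = 0001
Remainder (last 3 bits) = 010. This is the CRC / FCS.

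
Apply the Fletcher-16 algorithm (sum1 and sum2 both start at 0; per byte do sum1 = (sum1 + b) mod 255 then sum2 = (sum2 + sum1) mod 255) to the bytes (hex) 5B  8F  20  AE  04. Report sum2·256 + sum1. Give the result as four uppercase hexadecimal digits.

Running sums (mod 255):
  after byte 0 (5B): sum1=91, sum2=91
  after byte 1 (8F): sum1=234, sum2=70
  after byte 2 (20): sum1=11, sum2=81
  after byte 3 (AE): sum1=185, sum2=11
  after byte 4 (04): sum1=189, sum2=200
Checksum = sum2·256 + sum1 = 200·256 + 189 = 51389 = 0xC8BD.

C8BD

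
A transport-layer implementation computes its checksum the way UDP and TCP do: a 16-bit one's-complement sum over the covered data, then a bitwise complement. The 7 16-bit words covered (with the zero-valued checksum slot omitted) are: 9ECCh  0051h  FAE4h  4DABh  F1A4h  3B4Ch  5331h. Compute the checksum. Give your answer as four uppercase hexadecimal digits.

One's-complement addition (fold any carry out of bit 15 back into bit 0):
  0x9ECC + 0x0051 = 0x09F1D
  0x9F1D + 0xFAE4 = 0x19A01 → wrap carry → 0x9A02
  0x9A02 + 0x4DAB = 0x0E7AD
  0xE7AD + 0xF1A4 = 0x1D951 → wrap carry → 0xD952
  0xD952 + 0x3B4C = 0x1149E → wrap carry → 0x149F
  0x149F + 0x5331 = 0x067D0
One's-complement sum = 0x67D0.
Checksum = ~0x67D0 & 0xFFFF = 0x982F.

982F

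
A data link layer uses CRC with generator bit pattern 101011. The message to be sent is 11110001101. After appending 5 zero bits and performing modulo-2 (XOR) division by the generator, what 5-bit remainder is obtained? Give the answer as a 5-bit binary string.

10011

Append 5 zeros: 1111000110100000. Divide by 101011 (XOR where the leading bit is 1):
  pos 0: 111100 XOR 101011 = 010111
  pos 1: 101110 XOR 101011 = 000101
  pos 4: 101110 XOR 101011 = 000101
  pos 7: 101100 XOR 101011 = 000111
  pos 10: 111000 XOR 101011 = 010011
Remainder (last 5 bits) = 10011. This is the CRC / FCS.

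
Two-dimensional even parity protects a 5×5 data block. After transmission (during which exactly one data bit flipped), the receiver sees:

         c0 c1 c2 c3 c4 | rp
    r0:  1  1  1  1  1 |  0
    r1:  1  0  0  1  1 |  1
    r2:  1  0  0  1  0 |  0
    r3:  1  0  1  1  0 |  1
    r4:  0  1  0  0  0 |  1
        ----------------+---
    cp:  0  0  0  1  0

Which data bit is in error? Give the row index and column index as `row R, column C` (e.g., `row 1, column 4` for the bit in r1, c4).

row 0, column 3

Recompute each row's even parity and compare to rp:
  r0: data parity 1, sent rp 0 → mismatch
  r1: data parity 1, sent rp 1 → ok
  r2: data parity 0, sent rp 0 → ok
  r3: data parity 1, sent rp 1 → ok
  r4: data parity 1, sent rp 1 → ok
Recompute each column's even parity and compare to cp:
  c0: data parity 0, sent cp 0 → ok
  c1: data parity 0, sent cp 0 → ok
  c2: data parity 0, sent cp 0 → ok
  c3: data parity 0, sent cp 1 → mismatch
  c4: data parity 0, sent cp 0 → ok
Exactly one row (r0) and one column (c3) fail → the flipped bit is at their intersection.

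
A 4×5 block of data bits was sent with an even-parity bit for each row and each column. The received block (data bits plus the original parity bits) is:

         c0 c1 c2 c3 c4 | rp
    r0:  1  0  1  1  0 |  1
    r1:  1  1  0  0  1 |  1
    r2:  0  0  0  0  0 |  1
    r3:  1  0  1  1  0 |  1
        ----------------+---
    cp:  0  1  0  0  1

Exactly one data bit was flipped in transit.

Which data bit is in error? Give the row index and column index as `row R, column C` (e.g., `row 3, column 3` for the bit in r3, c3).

Recompute each row's even parity and compare to rp:
  r0: data parity 1, sent rp 1 → ok
  r1: data parity 1, sent rp 1 → ok
  r2: data parity 0, sent rp 1 → mismatch
  r3: data parity 1, sent rp 1 → ok
Recompute each column's even parity and compare to cp:
  c0: data parity 1, sent cp 0 → mismatch
  c1: data parity 1, sent cp 1 → ok
  c2: data parity 0, sent cp 0 → ok
  c3: data parity 0, sent cp 0 → ok
  c4: data parity 1, sent cp 1 → ok
Exactly one row (r2) and one column (c0) fail → the flipped bit is at their intersection.

row 2, column 0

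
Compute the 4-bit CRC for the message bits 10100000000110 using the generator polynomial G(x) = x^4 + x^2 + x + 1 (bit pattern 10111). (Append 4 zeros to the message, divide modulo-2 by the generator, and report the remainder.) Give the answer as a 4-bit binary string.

1111

Append 4 zeros: 101000000001100000. Divide by 10111 (XOR where the leading bit is 1):
  pos 0: 10100 XOR 10111 = 00011
  pos 3: 11000 XOR 10111 = 01111
  pos 4: 11110 XOR 10111 = 01001
  pos 5: 10010 XOR 10111 = 00101
  pos 7: 10101 XOR 10111 = 00010
  pos 10: 10100 XOR 10111 = 00011
  pos 13: 11000 XOR 10111 = 01111
Remainder (last 4 bits) = 1111. This is the CRC / FCS.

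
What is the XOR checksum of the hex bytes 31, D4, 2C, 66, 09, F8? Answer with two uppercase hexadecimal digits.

5E

XOR the bytes together:
  start with 0x31
  0x31 ⊕ 0xD4 = 0xE5
  0xE5 ⊕ 0x2C = 0xC9
  0xC9 ⊕ 0x66 = 0xAF
  0xAF ⊕ 0x09 = 0xA6
  0xA6 ⊕ 0xF8 = 0x5E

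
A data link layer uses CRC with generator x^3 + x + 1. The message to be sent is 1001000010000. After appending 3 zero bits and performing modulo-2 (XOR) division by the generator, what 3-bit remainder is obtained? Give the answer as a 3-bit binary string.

Append 3 zeros: 1001000010000000. Divide by 1011 (XOR where the leading bit is 1):
  pos 0: 1001 XOR 1011 = 0010
  pos 2: 1000 XOR 1011 = 0011
  pos 4: 1100 XOR 1011 = 0111
  pos 5: 1111 XOR 1011 = 0100
  pos 6: 1000 XOR 1011 = 0011
  pos 8: 1100 XOR 1011 = 0111
  pos 9: 1110 XOR 1011 = 0101
  pos 10: 1010 XOR 1011 = 0001
Remainder (last 3 bits) = 100. This is the CRC / FCS.

100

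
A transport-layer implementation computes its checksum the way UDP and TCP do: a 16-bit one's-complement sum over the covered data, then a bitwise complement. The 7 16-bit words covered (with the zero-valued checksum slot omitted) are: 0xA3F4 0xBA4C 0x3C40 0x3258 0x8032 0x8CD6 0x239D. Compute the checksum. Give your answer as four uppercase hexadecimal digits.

0280

One's-complement addition (fold any carry out of bit 15 back into bit 0):
  0xA3F4 + 0xBA4C = 0x15E40 → wrap carry → 0x5E41
  0x5E41 + 0x3C40 = 0x09A81
  0x9A81 + 0x3258 = 0x0CCD9
  0xCCD9 + 0x8032 = 0x14D0B → wrap carry → 0x4D0C
  0x4D0C + 0x8CD6 = 0x0D9E2
  0xD9E2 + 0x239D = 0x0FD7F
One's-complement sum = 0xFD7F.
Checksum = ~0xFD7F & 0xFFFF = 0x0280.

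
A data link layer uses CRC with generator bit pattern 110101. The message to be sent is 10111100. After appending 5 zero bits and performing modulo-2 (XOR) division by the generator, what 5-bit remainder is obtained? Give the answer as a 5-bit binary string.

11111

Append 5 zeros: 1011110000000. Divide by 110101 (XOR where the leading bit is 1):
  pos 0: 101111 XOR 110101 = 011010
  pos 1: 110100 XOR 110101 = 000001
  pos 6: 100000 XOR 110101 = 010101
  pos 7: 101010 XOR 110101 = 011111
Remainder (last 5 bits) = 11111. This is the CRC / FCS.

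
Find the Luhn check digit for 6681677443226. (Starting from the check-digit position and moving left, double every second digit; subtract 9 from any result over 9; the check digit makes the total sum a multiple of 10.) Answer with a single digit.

Partial digits right→left: 6 2 2 3 4 4 7 7 6 1 8 6 6
Double every second digit counting from the check-digit position (so the 1st, 3rd, 5th, ... of the partial from the right).
  doubled (with −9 where >9): 3 4 8 5 3 7 3 → sum 33
  kept as-is: 2 3 4 7 1 6 → sum 23
Total = 33 + 23 = 56.
Check digit = (10 − (56 mod 10)) mod 10 = 4.

4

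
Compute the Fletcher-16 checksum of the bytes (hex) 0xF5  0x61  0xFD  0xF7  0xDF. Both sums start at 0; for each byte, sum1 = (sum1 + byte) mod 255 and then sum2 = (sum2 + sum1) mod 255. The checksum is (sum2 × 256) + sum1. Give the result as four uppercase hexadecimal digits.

Running sums (mod 255):
  after byte 0 (0xF5): sum1=245, sum2=245
  after byte 1 (0x61): sum1=87, sum2=77
  after byte 2 (0xFD): sum1=85, sum2=162
  after byte 3 (0xF7): sum1=77, sum2=239
  after byte 4 (0xDF): sum1=45, sum2=29
Checksum = sum2·256 + sum1 = 29·256 + 45 = 7469 = 0x1D2D.

1D2D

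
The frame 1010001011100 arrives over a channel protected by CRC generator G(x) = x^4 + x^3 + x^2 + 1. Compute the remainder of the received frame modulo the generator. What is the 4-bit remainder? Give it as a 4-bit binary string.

0000

Modulo-2 division of 1010001011100 by 11101:
  pos 0: 10100 XOR 11101 = 01001
  pos 1: 10010 XOR 11101 = 01111
  pos 2: 11111 XOR 11101 = 00010
  pos 5: 10011 XOR 11101 = 01110
  pos 6: 11101 XOR 11101 = 00000
Remainder = 0000 (zero — the frame passes the CRC check).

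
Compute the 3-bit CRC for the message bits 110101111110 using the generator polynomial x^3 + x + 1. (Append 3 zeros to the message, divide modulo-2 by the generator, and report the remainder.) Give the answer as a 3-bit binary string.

Append 3 zeros: 110101111110000. Divide by 1011 (XOR where the leading bit is 1):
  pos 0: 1101 XOR 1011 = 0110
  pos 1: 1100 XOR 1011 = 0111
  pos 2: 1111 XOR 1011 = 0100
  pos 3: 1001 XOR 1011 = 0010
  pos 5: 1011 XOR 1011 = 0000
  pos 9: 1100 XOR 1011 = 0111
  pos 10: 1110 XOR 1011 = 0101
  pos 11: 1010 XOR 1011 = 0001
Remainder (last 3 bits) = 001. This is the CRC / FCS.

001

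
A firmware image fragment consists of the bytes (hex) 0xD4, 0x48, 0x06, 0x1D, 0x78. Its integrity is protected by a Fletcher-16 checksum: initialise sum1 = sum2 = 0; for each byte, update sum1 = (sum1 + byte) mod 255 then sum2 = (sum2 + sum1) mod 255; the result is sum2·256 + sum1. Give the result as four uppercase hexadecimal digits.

Running sums (mod 255):
  after byte 0 (0xD4): sum1=212, sum2=212
  after byte 1 (0x48): sum1=29, sum2=241
  after byte 2 (0x06): sum1=35, sum2=21
  after byte 3 (0x1D): sum1=64, sum2=85
  after byte 4 (0x78): sum1=184, sum2=14
Checksum = sum2·256 + sum1 = 14·256 + 184 = 3768 = 0x0EB8.

0EB8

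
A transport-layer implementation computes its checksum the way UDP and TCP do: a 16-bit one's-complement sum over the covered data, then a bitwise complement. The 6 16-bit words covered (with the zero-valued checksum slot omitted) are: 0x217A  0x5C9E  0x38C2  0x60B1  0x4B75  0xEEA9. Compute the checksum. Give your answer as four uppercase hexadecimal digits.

AE54

One's-complement addition (fold any carry out of bit 15 back into bit 0):
  0x217A + 0x5C9E = 0x07E18
  0x7E18 + 0x38C2 = 0x0B6DA
  0xB6DA + 0x60B1 = 0x1178B → wrap carry → 0x178C
  0x178C + 0x4B75 = 0x06301
  0x6301 + 0xEEA9 = 0x151AA → wrap carry → 0x51AB
One's-complement sum = 0x51AB.
Checksum = ~0x51AB & 0xFFFF = 0xAE54.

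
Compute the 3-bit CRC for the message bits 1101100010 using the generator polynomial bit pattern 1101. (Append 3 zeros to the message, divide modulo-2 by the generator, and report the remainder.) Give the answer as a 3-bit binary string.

101

Append 3 zeros: 1101100010000. Divide by 1101 (XOR where the leading bit is 1):
  pos 0: 1101 XOR 1101 = 0000
  pos 4: 1000 XOR 1101 = 0101
  pos 5: 1011 XOR 1101 = 0110
  pos 6: 1100 XOR 1101 = 0001
  pos 9: 1000 XOR 1101 = 0101
Remainder (last 3 bits) = 101. This is the CRC / FCS.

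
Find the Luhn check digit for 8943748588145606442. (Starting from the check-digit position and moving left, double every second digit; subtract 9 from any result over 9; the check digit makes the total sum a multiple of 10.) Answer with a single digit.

Partial digits right→left: 2 4 4 6 0 6 5 4 1 8 8 5 8 4 7 3 4 9 8
Double every second digit counting from the check-digit position (so the 1st, 3rd, 5th, ... of the partial from the right).
  doubled (with −9 where >9): 4 8 0 1 2 7 7 5 8 7 → sum 49
  kept as-is: 4 6 6 4 8 5 4 3 9 → sum 49
Total = 49 + 49 = 98.
Check digit = (10 − (98 mod 10)) mod 10 = 2.

2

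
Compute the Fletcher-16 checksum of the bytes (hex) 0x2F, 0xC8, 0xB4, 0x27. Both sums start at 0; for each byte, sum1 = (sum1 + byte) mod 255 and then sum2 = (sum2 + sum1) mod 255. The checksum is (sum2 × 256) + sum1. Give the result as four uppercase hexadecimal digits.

A7D3

Running sums (mod 255):
  after byte 0 (0x2F): sum1=47, sum2=47
  after byte 1 (0xC8): sum1=247, sum2=39
  after byte 2 (0xB4): sum1=172, sum2=211
  after byte 3 (0x27): sum1=211, sum2=167
Checksum = sum2·256 + sum1 = 167·256 + 211 = 42963 = 0xA7D3.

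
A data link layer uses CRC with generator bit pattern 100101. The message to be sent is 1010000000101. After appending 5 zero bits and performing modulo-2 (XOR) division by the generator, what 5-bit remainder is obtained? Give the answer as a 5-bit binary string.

Append 5 zeros: 101000000010100000. Divide by 100101 (XOR where the leading bit is 1):
  pos 0: 101000 XOR 100101 = 001101
  pos 2: 110100 XOR 100101 = 010001
  pos 3: 100010 XOR 100101 = 000111
  pos 6: 111010 XOR 100101 = 011111
  pos 7: 111111 XOR 100101 = 011010
  pos 8: 110100 XOR 100101 = 010001
  pos 9: 100010 XOR 100101 = 000111
  pos 12: 111000 XOR 100101 = 011101
Remainder (last 5 bits) = 11101. This is the CRC / FCS.

11101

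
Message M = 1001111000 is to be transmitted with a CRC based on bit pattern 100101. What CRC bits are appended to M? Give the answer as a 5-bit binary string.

Append 5 zeros: 100111100000000. Divide by 100101 (XOR where the leading bit is 1):
  pos 0: 100111 XOR 100101 = 000010
  pos 4: 101000 XOR 100101 = 001101
  pos 6: 110100 XOR 100101 = 010001
  pos 7: 100010 XOR 100101 = 000111
Remainder (last 5 bits) = 11100. This is the CRC / FCS.

11100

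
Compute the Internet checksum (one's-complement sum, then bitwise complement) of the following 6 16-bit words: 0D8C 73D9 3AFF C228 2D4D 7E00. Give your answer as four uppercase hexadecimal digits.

D624

One's-complement addition (fold any carry out of bit 15 back into bit 0):
  0x0D8C + 0x73D9 = 0x08165
  0x8165 + 0x3AFF = 0x0BC64
  0xBC64 + 0xC228 = 0x17E8C → wrap carry → 0x7E8D
  0x7E8D + 0x2D4D = 0x0ABDA
  0xABDA + 0x7E00 = 0x129DA → wrap carry → 0x29DB
One's-complement sum = 0x29DB.
Checksum = ~0x29DB & 0xFFFF = 0xD624.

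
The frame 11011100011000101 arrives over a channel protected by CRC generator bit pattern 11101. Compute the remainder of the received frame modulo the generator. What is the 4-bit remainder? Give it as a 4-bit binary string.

Modulo-2 division of 11011100011000101 by 11101:
  pos 0: 11011 XOR 11101 = 00110
  pos 2: 11010 XOR 11101 = 00111
  pos 4: 11100 XOR 11101 = 00001
  pos 8: 11100 XOR 11101 = 00001
  pos 12: 10101 XOR 11101 = 01000
Remainder = 1000 (nonzero — an error is detected).

1000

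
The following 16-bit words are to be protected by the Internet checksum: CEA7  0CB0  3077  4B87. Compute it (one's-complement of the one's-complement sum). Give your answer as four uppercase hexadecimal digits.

One's-complement addition (fold any carry out of bit 15 back into bit 0):
  0xCEA7 + 0x0CB0 = 0x0DB57
  0xDB57 + 0x3077 = 0x10BCE → wrap carry → 0x0BCF
  0x0BCF + 0x4B87 = 0x05756
One's-complement sum = 0x5756.
Checksum = ~0x5756 & 0xFFFF = 0xA8A9.

A8A9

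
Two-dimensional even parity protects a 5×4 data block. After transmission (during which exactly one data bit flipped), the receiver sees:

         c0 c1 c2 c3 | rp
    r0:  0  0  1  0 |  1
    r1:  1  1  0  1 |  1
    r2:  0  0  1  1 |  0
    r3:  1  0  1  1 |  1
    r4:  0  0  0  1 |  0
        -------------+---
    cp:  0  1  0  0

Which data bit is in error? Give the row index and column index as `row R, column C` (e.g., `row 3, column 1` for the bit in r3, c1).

Recompute each row's even parity and compare to rp:
  r0: data parity 1, sent rp 1 → ok
  r1: data parity 1, sent rp 1 → ok
  r2: data parity 0, sent rp 0 → ok
  r3: data parity 1, sent rp 1 → ok
  r4: data parity 1, sent rp 0 → mismatch
Recompute each column's even parity and compare to cp:
  c0: data parity 0, sent cp 0 → ok
  c1: data parity 1, sent cp 1 → ok
  c2: data parity 1, sent cp 0 → mismatch
  c3: data parity 0, sent cp 0 → ok
Exactly one row (r4) and one column (c2) fail → the flipped bit is at their intersection.

row 4, column 2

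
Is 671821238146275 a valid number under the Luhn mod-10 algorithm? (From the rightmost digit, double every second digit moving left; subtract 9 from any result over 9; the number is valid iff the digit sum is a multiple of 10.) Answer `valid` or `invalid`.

From the right, keep odd positions and double even positions (subtract 9 from any doubled value over 9):
  doubled (positions 2,4,...): 5 3 2 6 2 7 5 → sum 30
  kept (positions 1,3,...): 5 2 4 8 2 2 1 6 → sum 30
Total = 60.
60 mod 10 = 0, so the number is valid.

valid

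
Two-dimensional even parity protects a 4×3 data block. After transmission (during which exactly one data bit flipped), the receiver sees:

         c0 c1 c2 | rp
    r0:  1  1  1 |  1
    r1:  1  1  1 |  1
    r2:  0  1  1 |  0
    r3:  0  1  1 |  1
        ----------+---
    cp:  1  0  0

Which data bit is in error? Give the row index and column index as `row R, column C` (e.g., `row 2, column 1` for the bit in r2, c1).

row 3, column 0

Recompute each row's even parity and compare to rp:
  r0: data parity 1, sent rp 1 → ok
  r1: data parity 1, sent rp 1 → ok
  r2: data parity 0, sent rp 0 → ok
  r3: data parity 0, sent rp 1 → mismatch
Recompute each column's even parity and compare to cp:
  c0: data parity 0, sent cp 1 → mismatch
  c1: data parity 0, sent cp 0 → ok
  c2: data parity 0, sent cp 0 → ok
Exactly one row (r3) and one column (c0) fail → the flipped bit is at their intersection.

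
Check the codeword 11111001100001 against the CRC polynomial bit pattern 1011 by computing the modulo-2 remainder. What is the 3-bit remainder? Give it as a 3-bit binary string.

000

Modulo-2 division of 11111001100001 by 1011:
  pos 0: 1111 XOR 1011 = 0100
  pos 1: 1001 XOR 1011 = 0010
  pos 3: 1000 XOR 1011 = 0011
  pos 5: 1111 XOR 1011 = 0100
  pos 6: 1000 XOR 1011 = 0011
  pos 8: 1100 XOR 1011 = 0111
  pos 9: 1110 XOR 1011 = 0101
  pos 10: 1011 XOR 1011 = 0000
Remainder = 000 (zero — the frame passes the CRC check).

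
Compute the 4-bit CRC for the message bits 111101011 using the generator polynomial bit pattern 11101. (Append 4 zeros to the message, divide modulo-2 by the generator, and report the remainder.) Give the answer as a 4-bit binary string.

1101

Append 4 zeros: 1111010110000. Divide by 11101 (XOR where the leading bit is 1):
  pos 0: 11110 XOR 11101 = 00011
  pos 3: 11101 XOR 11101 = 00000
  pos 8: 10000 XOR 11101 = 01101
Remainder (last 4 bits) = 1101. This is the CRC / FCS.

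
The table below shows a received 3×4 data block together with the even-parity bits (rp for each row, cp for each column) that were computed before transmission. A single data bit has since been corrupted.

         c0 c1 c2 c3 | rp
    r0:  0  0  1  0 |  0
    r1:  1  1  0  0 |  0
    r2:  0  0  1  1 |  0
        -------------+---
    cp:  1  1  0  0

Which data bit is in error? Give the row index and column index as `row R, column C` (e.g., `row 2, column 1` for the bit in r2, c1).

row 0, column 3

Recompute each row's even parity and compare to rp:
  r0: data parity 1, sent rp 0 → mismatch
  r1: data parity 0, sent rp 0 → ok
  r2: data parity 0, sent rp 0 → ok
Recompute each column's even parity and compare to cp:
  c0: data parity 1, sent cp 1 → ok
  c1: data parity 1, sent cp 1 → ok
  c2: data parity 0, sent cp 0 → ok
  c3: data parity 1, sent cp 0 → mismatch
Exactly one row (r0) and one column (c3) fail → the flipped bit is at their intersection.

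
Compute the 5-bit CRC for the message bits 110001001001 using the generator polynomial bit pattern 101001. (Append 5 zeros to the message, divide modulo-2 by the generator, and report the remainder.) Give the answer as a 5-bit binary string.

Append 5 zeros: 11000100100100000. Divide by 101001 (XOR where the leading bit is 1):
  pos 0: 110001 XOR 101001 = 011000
  pos 1: 110000 XOR 101001 = 011001
  pos 2: 110010 XOR 101001 = 011011
  pos 3: 110111 XOR 101001 = 011110
  pos 4: 111100 XOR 101001 = 010101
  pos 5: 101010 XOR 101001 = 000011
  pos 9: 111000 XOR 101001 = 010001
  pos 10: 100010 XOR 101001 = 001011
Remainder (last 5 bits) = 10110. This is the CRC / FCS.

10110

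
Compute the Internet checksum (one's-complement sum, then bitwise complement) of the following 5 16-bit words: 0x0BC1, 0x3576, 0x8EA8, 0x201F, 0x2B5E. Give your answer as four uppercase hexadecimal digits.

One's-complement addition (fold any carry out of bit 15 back into bit 0):
  0x0BC1 + 0x3576 = 0x04137
  0x4137 + 0x8EA8 = 0x0CFDF
  0xCFDF + 0x201F = 0x0EFFE
  0xEFFE + 0x2B5E = 0x11B5C → wrap carry → 0x1B5D
One's-complement sum = 0x1B5D.
Checksum = ~0x1B5D & 0xFFFF = 0xE4A2.

E4A2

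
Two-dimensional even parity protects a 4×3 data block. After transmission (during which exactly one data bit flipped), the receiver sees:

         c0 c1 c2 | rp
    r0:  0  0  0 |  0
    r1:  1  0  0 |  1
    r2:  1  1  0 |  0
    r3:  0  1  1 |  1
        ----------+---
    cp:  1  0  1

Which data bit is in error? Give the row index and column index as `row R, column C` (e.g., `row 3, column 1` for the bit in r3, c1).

Recompute each row's even parity and compare to rp:
  r0: data parity 0, sent rp 0 → ok
  r1: data parity 1, sent rp 1 → ok
  r2: data parity 0, sent rp 0 → ok
  r3: data parity 0, sent rp 1 → mismatch
Recompute each column's even parity and compare to cp:
  c0: data parity 0, sent cp 1 → mismatch
  c1: data parity 0, sent cp 0 → ok
  c2: data parity 1, sent cp 1 → ok
Exactly one row (r3) and one column (c0) fail → the flipped bit is at their intersection.

row 3, column 0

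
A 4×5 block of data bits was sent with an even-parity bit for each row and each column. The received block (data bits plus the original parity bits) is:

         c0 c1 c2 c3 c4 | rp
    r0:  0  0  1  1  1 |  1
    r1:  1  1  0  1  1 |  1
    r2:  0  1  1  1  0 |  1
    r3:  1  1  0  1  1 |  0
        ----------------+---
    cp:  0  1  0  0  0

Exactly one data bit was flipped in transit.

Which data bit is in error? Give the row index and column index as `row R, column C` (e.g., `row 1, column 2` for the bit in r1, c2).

Recompute each row's even parity and compare to rp:
  r0: data parity 1, sent rp 1 → ok
  r1: data parity 0, sent rp 1 → mismatch
  r2: data parity 1, sent rp 1 → ok
  r3: data parity 0, sent rp 0 → ok
Recompute each column's even parity and compare to cp:
  c0: data parity 0, sent cp 0 → ok
  c1: data parity 1, sent cp 1 → ok
  c2: data parity 0, sent cp 0 → ok
  c3: data parity 0, sent cp 0 → ok
  c4: data parity 1, sent cp 0 → mismatch
Exactly one row (r1) and one column (c4) fail → the flipped bit is at their intersection.

row 1, column 4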